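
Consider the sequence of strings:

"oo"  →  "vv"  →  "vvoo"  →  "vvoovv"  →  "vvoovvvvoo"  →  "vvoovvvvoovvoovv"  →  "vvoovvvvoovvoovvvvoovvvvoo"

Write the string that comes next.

From term 3 onward, concatenate the last term with the second-to-last: vv·oo = vvoo, vvoo·vv = vvoovv, …
The next term joins vvoovvvvoovvoovvvvoovvvvoo and vvoovvvvoovvoovv.

vvoovvvvoovvoovvvvoovvvvoovvoovvvvoovvoovv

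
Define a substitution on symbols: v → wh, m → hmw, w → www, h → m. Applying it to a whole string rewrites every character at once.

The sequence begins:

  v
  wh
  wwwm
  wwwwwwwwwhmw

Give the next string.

Apply φ to wwwwwwwwwhmw symbol by symbol: w→www, w→www, w→www, w→www, w→www, w→www, w→www, w→www, w→www, h→m, m→hmw, w→www; joined: www www www www www www www www www m hmw www.

wwwwwwwwwwwwwwwwwwwwwwwwwwwmhmwwww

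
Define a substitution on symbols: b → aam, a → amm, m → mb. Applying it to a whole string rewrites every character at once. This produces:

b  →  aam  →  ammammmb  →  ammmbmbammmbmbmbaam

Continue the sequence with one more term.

ammmbmbmbaammbaamammmbmbmbaammbaammbaamammammmb

φ(ammmbmbammmbmbmbaam) expands symbol-by-symbol to amm mb mb mb aam mb aam amm mb mb mb aam mb aam mb aam amm amm mb; joining the 19 pieces gives the next term.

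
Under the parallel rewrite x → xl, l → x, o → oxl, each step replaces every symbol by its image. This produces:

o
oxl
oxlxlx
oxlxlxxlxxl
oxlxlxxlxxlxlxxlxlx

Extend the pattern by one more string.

oxlxlxxlxxlxlxxlxlxxlxxlxlxxlxxl

φ(oxlxlxxlxxlxlxxlxlx) expands symbol-by-symbol to oxl xl x xl x xl xl x xl xl x xl x xl xl x xl x xl; joining the 19 pieces gives the next term.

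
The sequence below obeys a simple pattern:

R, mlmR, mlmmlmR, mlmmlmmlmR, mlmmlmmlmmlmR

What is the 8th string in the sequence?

Every step adds mlm at the front: s(k+1) = mlm·s(k).
From mlmmlmmlmmlmR, 3 further steps: mlmmlmmlmmlmR → mlmmlmmlmmlmmlmR → mlmmlmmlmmlmmlmmlmR → (answer).

mlmmlmmlmmlmmlmmlmmlmR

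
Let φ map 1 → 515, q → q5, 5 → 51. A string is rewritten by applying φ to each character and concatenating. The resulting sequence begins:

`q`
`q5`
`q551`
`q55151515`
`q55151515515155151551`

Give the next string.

Replace each of the 21 characters of q55151515515155151551 in place — q5 51 51 515 51 515 51 515 51 51 515 51 515 51 51 515 51 515 51 51 515 — and concatenate.

q5515151551515515155151515515155151515515155151515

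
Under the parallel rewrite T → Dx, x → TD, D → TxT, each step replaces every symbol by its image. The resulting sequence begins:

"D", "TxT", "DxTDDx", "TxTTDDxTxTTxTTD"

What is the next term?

Rewriting the 15 symbols of TxTTDDxTxTTxTTD one by one yields Dx TD Dx Dx TxT TxT TD Dx TD Dx Dx TD Dx Dx TxT; concatenated:

DxTDDxDxTxTTxTTDDxTDDxDxTDDxDxTxT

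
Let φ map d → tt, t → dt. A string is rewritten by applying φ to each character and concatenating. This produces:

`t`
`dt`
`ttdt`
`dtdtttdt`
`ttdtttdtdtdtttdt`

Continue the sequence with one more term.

dtdtttdtdtdtttdtttdtttdtdtdtttdt

Applying the rule to each of the 16 symbols of ttdtttdtdtdtttdt gives the pieces dt dt tt dt dt dt tt dt tt dt tt dt dt dt tt dt, which concatenate to the answer.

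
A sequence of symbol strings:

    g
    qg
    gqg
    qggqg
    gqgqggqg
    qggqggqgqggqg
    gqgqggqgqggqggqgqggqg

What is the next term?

From term 3 onward, concatenate the second-to-last term with the last: g·qg = gqg, qg·gqg = qggqg, …
The next term joins qggqggqgqggqg and gqgqggqgqggqggqgqggqg.

qggqggqgqggqggqgqggqgqggqggqgqggqg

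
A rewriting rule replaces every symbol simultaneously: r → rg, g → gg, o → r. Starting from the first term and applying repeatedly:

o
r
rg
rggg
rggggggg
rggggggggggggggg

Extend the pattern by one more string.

φ(rggggggggggggggg) expands symbol-by-symbol to rg gg gg gg gg gg gg gg gg gg gg gg gg gg gg gg; joining the 16 pieces gives the next term.

rggggggggggggggggggggggggggggggg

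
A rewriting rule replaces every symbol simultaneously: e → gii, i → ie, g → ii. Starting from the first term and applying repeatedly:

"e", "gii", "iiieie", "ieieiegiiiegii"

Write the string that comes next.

φ(ieieiegiiiegii) expands symbol-by-symbol to ie gii ie gii ie gii ii ie ie ie gii ii ie ie; joining the 14 pieces gives the next term.

iegiiiegiiiegiiiiieieiegiiiiieie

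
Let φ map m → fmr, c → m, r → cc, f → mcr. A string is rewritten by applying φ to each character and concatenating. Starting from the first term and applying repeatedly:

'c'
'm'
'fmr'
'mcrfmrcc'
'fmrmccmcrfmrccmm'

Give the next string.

mcrfmrccfmrmmfmrmccmcrfmrccmmfmrfmr

φ(fmrmccmcrfmrccmm) expands symbol-by-symbol to mcr fmr cc fmr m m fmr m cc mcr fmr cc m m fmr fmr; joining the 16 pieces gives the next term.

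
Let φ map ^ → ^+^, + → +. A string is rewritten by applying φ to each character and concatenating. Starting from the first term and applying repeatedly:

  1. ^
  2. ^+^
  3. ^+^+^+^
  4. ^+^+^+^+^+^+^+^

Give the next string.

Rewriting the 15 symbols of ^+^+^+^+^+^+^+^ one by one yields ^+^ + ^+^ + ^+^ + ^+^ + ^+^ + ^+^ + ^+^ + ^+^; concatenated:

^+^+^+^+^+^+^+^+^+^+^+^+^+^+^+^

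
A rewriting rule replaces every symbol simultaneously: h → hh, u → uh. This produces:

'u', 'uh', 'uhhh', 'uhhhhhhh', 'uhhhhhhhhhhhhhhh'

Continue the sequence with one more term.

Replace each of the 16 characters of uhhhhhhhhhhhhhhh in place — uh hh hh hh hh hh hh hh hh hh hh hh hh hh hh hh — and concatenate.

uhhhhhhhhhhhhhhhhhhhhhhhhhhhhhhh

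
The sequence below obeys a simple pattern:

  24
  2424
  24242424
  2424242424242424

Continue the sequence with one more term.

Each string is two copies of the previous one concatenated.
Doubling 2424242424242424:

24242424242424242424242424242424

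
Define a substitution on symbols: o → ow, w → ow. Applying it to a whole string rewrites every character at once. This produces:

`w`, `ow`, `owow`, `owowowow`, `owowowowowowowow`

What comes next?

Replace each of the 16 characters of owowowowowowowow in place — ow ow ow ow ow ow ow ow ow ow ow ow ow ow ow ow — and concatenate.

owowowowowowowowowowowowowowowow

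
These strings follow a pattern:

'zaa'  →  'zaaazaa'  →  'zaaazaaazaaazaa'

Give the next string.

zaaazaaazaaazaaazaaazaaazaaazaa

s(k+1) = s(k)·a·s(k) — each term doubles the last with 'a' between the halves.
One more doubling of zaaazaaazaaazaa gives the answer.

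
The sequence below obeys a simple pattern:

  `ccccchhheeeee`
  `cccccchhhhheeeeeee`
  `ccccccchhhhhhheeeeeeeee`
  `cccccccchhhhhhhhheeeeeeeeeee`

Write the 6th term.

cccccccccchhhhhhhhhhhhheeeeeeeeeeeeeee

Each string has the form c^{n+3} h^{2n-1} e^{2n+1}, where the shown terms are n = 2, 3, 4, 5.
For term 6, n = 7, so the run lengths are 10, 13, 15.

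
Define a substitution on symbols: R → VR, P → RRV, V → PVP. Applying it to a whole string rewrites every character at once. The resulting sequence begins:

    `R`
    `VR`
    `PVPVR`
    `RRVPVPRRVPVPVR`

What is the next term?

Rewriting the 14 symbols of RRVPVPRRVPVPVR one by one yields VR VR PVP RRV PVP RRV VR VR PVP RRV PVP RRV PVP VR; concatenated:

VRVRPVPRRVPVPRRVVRVRPVPRRVPVPRRVPVPVR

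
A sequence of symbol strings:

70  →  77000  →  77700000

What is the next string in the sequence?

Reading off run lengths: 7 runs 1, 2, 3; 0 runs 1, 3, 5 — each is linear in n (n = 1, 2, …).
Setting n = 4 gives 4, 7 characters in each block.

77770000000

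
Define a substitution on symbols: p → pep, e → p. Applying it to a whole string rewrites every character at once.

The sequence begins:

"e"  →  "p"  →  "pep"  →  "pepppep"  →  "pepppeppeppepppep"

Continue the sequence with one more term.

Rewriting the 17 symbols of pepppeppeppepppep one by one yields pep p pep pep pep p pep pep p pep pep p pep pep pep p pep; concatenated:

pepppeppeppepppeppepppeppepppeppeppepppep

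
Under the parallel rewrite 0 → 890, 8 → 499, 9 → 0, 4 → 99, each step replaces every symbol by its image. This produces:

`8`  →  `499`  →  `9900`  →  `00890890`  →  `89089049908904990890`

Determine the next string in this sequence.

φ(89089049908904990890) expands symbol-by-symbol to 499 0 890 499 0 890 99 0 0 890 499 0 890 99 0 0 890 499 0 890; joining the 20 pieces gives the next term.

499089049908909900890499089099008904990890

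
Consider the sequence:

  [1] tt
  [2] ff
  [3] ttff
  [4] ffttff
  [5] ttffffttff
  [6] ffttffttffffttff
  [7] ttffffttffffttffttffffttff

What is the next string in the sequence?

ffttffttffffttffttffffttffffttffttffffttff

From term 3 onward, concatenate the second-to-last term with the last: tt·ff = ttff, ff·ttff = ffttff, …
Continuing: ffttffttffffttff · ttffffttffffttffttffffttff gives term 8.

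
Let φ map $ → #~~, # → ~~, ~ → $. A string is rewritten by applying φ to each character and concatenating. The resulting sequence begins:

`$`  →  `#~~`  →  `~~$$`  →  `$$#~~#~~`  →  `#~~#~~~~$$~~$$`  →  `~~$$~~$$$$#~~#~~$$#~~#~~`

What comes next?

$$#~~#~~$$#~~#~~#~~#~~~~$$~~$$#~~#~~~~$$~~$$

φ(~~$$~~$$$$#~~#~~$$#~~#~~) expands symbol-by-symbol to $ $ #~~ #~~ $ $ #~~ #~~ #~~ #~~ ~~ $ $ ~~ $ $ #~~ #~~ ~~ $ $ ~~ $ $; joining the 24 pieces gives the next term.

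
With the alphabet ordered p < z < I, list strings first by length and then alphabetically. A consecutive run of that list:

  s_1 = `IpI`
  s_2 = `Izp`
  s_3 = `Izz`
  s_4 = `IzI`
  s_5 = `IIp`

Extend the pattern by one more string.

IIz

Find the rightmost character of IIp below I, bump it to the next letter, and reset everything to its right to p.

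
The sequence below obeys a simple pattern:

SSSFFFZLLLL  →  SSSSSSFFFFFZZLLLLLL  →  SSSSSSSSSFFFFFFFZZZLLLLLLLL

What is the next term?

SSSSSSSSSSSSFFFFFFFFFZZZZLLLLLLLLLL

Term n consists of 3n S's, followed by 2n+1 F's, followed by n Z's, followed by 2n+2 L's (n = 1, 2, …).
At n = 4 the blocks have lengths 12, 9, 4, 10.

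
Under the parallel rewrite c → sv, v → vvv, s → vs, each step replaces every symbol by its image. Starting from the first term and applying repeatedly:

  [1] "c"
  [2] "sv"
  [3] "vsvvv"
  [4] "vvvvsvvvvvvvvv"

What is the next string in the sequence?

Rewriting the 14 symbols of vvvvsvvvvvvvvv one by one yields vvv vvv vvv vvv vs vvv vvv vvv vvv vvv vvv vvv vvv vvv; concatenated:

vvvvvvvvvvvvvsvvvvvvvvvvvvvvvvvvvvvvvvvvv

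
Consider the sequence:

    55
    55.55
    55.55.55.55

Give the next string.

s(k+1) = s(k)·.·s(k) — each term doubles the last with '.' between the halves.
Doubling 55.55.55.55 with '.' between the halves:

55.55.55.55.55.55.55.55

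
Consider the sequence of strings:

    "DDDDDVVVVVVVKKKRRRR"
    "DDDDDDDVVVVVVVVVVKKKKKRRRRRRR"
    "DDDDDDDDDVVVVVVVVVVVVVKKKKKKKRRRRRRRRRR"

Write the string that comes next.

Term n consists of 2n+1 D's, followed by 3n+1 V's, followed by 2n-1 K's, followed by 3n-2 R's, where the shown terms are n = 2, 3, 4.
At n = 5 the blocks have lengths 11, 16, 9, 13.

DDDDDDDDDDDVVVVVVVVVVVVVVVVKKKKKKKKKRRRRRRRRRRRRR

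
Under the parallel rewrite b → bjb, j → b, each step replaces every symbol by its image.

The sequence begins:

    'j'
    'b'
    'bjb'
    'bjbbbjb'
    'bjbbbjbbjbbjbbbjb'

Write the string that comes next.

Rewriting the 17 symbols of bjbbbjbbjbbjbbbjb one by one yields bjb b bjb bjb bjb b bjb bjb b bjb bjb b bjb bjb bjb b bjb; concatenated:

bjbbbjbbjbbjbbbjbbjbbbjbbjbbbjbbjbbjbbbjb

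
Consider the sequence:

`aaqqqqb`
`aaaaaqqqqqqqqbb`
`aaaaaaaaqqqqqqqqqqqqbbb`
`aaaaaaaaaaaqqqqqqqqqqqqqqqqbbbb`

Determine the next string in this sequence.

The n-th term is 3n-1 a's then 4n q's then n b's (n = 1, 2, …).
For the next term, n = 5, so the run lengths are 14, 20, 5.

aaaaaaaaaaaaaaqqqqqqqqqqqqqqqqqqqqbbbbb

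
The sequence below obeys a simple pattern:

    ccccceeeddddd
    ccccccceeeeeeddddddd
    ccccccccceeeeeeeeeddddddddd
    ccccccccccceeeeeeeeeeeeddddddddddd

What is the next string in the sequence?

ccccccccccccceeeeeeeeeeeeeeeddddddddddddd

Each string has the form c^{2n+3} e^{3n} d^{2n+3} (n = 1, 2, …).
Setting n = 5 gives 13, 15, 13 characters in each block.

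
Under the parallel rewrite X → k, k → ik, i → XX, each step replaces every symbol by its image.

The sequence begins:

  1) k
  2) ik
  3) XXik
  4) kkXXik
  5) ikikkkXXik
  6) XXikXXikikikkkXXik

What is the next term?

kkXXikkkXXikXXikXXikikikkkXXik

Replace each of the 18 characters of XXikXXikikikkkXXik in place — k k XX ik k k XX ik XX ik XX ik ik ik k k XX ik — and concatenate.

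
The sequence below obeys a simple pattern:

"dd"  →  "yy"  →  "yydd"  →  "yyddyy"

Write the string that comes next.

yyddyyyydd

From term 3 onward, concatenate the last term with the second-to-last: yy·dd = yydd, yydd·yy = yyddyy, …
Continuing: yyddyy · yydd gives term 5.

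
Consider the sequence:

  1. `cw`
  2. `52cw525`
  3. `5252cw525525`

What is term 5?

52525252cw525525525525

Each term wraps the previous one in 52 on the left and 525 on the right.
From 5252cw525525, 2 further steps: 5252cw525525 → 525252cw525525525 → (answer).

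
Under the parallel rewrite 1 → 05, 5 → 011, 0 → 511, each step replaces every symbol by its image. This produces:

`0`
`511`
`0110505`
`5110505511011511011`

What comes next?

Rewriting the 19 symbols of 5110505511011511011 one by one yields 011 05 05 511 011 511 011 011 05 05 511 05 05 011 05 05 511 05 05; concatenated:

01105055110115110110110505511050501105055110505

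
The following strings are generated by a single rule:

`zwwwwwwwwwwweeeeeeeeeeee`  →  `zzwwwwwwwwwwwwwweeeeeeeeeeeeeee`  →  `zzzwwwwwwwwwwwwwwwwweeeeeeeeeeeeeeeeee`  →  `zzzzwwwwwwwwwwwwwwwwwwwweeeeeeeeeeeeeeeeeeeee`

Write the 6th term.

Reading off run lengths: z runs 1, 2, 3, 4; w runs 11, 14, 17, 20; e runs 12, 15, 18, 21 — each is linear in n, where the shown terms are n = 3, 4, 5, 6.
For term 6, n = 8, so the run lengths are 6, 26, 27.

zzzzzzwwwwwwwwwwwwwwwwwwwwwwwwwweeeeeeeeeeeeeeeeeeeeeeeeeee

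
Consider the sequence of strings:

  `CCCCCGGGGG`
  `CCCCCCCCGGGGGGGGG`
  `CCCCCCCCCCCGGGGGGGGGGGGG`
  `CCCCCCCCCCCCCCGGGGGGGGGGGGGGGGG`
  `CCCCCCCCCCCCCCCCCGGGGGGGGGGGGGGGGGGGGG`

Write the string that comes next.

Reading off run lengths: C runs 5, 8, 11, 14, 17; G runs 5, 9, 13, 17, 21 — each is linear in n (n = 1, 2, …).
Setting n = 6 gives 20, 25 characters in each block.

CCCCCCCCCCCCCCCCCCCCGGGGGGGGGGGGGGGGGGGGGGGGG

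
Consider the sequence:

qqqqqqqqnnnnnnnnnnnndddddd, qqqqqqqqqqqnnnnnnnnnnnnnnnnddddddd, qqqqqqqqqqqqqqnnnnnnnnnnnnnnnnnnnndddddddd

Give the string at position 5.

Each string has the form q^{3n-1} n^{4n} d^{n+3}, where the shown terms are n = 3, 4, 5.
Setting n = 7 gives 20, 28, 10 characters in each block.

qqqqqqqqqqqqqqqqqqqqnnnnnnnnnnnnnnnnnnnnnnnnnnnndddddddddd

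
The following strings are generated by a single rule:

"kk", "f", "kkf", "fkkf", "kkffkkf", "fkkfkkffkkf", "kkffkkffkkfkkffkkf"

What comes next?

fkkfkkffkkfkkffkkffkkfkkffkkf

Each term (from the third on) is the two preceding terms concatenated in order: term 3 = kk·f = kkf.
Continuing: fkkfkkffkkf · kkffkkffkkfkkffkkf gives term 8.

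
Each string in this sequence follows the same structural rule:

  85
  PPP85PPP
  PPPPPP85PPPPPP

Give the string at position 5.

s(k+1) = PPP·s(k)·PPP, so each term gains PPP as a prefix and PPP as a suffix.
From PPPPPP85PPPPPP, 2 further steps: PPPPPP85PPPPPP → PPPPPPPPP85PPPPPPPPP → (answer).

PPPPPPPPPPPP85PPPPPPPPPPPP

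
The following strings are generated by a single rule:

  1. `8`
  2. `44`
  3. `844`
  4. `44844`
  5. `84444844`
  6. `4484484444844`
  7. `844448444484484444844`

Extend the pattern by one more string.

4484484444844844448444484484444844

From term 3 onward, concatenate the second-to-last term with the last: 8·44 = 844, 44·844 = 44844, …
The next term joins 4484484444844 and 844448444484484444844.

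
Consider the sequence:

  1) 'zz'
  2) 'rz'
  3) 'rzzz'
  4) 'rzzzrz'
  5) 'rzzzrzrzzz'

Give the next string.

rzzzrzrzzzrzzzrz

This is a Fibonacci-style word recurrence s(k) = s(k−1)·s(k−2): e.g. rz·zz = rzzz.
Continuing: rzzzrzrzzz · rzzzrz gives term 6.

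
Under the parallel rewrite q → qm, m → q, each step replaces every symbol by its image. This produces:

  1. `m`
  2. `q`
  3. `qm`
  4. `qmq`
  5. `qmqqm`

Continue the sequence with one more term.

qmqqmqmq

Expanding qmqqm: q→qm, m→q, q→qm, q→qm, m→q. Concatenated: qm q qm qm q.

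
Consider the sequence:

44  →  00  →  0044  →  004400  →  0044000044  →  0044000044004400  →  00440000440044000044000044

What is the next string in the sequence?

004400004400440000440000440044000044004400

From term 3 onward, concatenate the last term with the second-to-last: 00·44 = 0044, 0044·00 = 004400, …
The next term joins 00440000440044000044000044 and 0044000044004400.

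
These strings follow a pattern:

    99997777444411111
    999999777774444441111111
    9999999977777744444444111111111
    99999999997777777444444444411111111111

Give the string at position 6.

9999999999999977777777744444444444444111111111111111

Each string has the form 9^{2n} 7^{n+2} 4^{2n} 1^{2n+1}, where the shown terms are n = 2, 3, 4, 5.
Setting n = 7 gives 14, 9, 14, 15 characters in each block.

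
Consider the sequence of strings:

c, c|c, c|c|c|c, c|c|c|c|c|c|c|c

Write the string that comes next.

Each string is two copies of the previous one joined by '|'.
So the next term is two copies of c|c|c|c|c|c|c|c with '|' between the halves.

c|c|c|c|c|c|c|c|c|c|c|c|c|c|c|c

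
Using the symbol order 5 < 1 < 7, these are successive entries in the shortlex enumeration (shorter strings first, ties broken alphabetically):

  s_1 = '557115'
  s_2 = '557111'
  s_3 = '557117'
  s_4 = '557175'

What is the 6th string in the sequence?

Continuing the enumeration 2 steps past 557175: 557175 → 557171 → (answer).

557177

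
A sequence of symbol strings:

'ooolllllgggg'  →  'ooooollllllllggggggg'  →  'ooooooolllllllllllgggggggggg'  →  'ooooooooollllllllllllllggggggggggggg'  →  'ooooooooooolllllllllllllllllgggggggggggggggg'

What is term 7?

Term n consists of 2n+1 o's, followed by 3n+2 l's, followed by 3n+1 g's (n = 1, 2, …).
For term 7, n = 7, so the run lengths are 15, 23, 22.

ooooooooooooooolllllllllllllllllllllllgggggggggggggggggggggg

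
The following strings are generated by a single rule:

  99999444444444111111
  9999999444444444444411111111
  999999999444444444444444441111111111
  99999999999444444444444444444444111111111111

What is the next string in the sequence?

9999999999999444444444444444444444444411111111111111

Each string has the form 9^{2n+1} 4^{4n+1} 1^{2n+2}, where the shown terms are n = 2, 3, 4, 5.
For the next term, n = 6, so the run lengths are 13, 25, 14.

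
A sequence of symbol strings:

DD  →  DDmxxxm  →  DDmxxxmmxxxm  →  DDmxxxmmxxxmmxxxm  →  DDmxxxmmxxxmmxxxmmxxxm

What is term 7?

Each term is the previous one with mxxxm appended.
From DDmxxxmmxxxmmxxxmmxxxm, 2 further steps: DDmxxxmmxxxmmxxxmmxxxm → DDmxxxmmxxxmmxxxmmxxxmmxxxm → (answer).

DDmxxxmmxxxmmxxxmmxxxmmxxxmmxxxm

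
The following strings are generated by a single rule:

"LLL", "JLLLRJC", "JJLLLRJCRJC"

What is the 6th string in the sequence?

JJJJJLLLRJCRJCRJCRJCRJC

s(k+1) = J·s(k)·RJC, so each term gains J as a prefix and RJC as a suffix.
From JJLLLRJCRJC, 3 further steps: JJLLLRJCRJC → JJJLLLRJCRJCRJC → JJJJLLLRJCRJCRJCRJC → (answer).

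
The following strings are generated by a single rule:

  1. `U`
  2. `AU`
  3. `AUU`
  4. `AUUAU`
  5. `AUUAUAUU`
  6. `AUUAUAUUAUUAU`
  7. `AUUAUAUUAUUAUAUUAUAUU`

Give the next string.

AUUAUAUUAUUAUAUUAUAUUAUUAUAUUAUUAU

This is a Fibonacci-style word recurrence s(k) = s(k−1)·s(k−2): e.g. AU·U = AUU.
The next term joins AUUAUAUUAUUAUAUUAUAUU and AUUAUAUUAUUAU.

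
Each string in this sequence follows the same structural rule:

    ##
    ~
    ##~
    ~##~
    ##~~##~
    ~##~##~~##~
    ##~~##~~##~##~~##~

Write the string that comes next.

~##~##~~##~##~~##~~##~##~~##~

This is a Fibonacci-style word recurrence s(k) = s(k−2)·s(k−1): e.g. ##·~ = ##~.
Continuing: ~##~##~~##~ · ##~~##~~##~##~~##~ gives term 8.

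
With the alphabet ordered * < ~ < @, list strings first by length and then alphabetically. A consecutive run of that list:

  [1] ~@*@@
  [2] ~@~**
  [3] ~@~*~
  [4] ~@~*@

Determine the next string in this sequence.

~@~~*

Treat ~@~*@ as a base-3 numeral over the given alphabet and add one, carrying through any trailing @'s.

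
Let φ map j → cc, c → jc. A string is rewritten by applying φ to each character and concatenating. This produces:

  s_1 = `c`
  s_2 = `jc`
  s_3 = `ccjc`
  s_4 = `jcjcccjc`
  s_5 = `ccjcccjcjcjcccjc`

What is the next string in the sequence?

Replace each of the 16 characters of ccjcccjcjcjcccjc in place — jc jc cc jc jc jc cc jc cc jc cc jc jc jc cc jc — and concatenate.

jcjcccjcjcjcccjcccjcccjcjcjcccjc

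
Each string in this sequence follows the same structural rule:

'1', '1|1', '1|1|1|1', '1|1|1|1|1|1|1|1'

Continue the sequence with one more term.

1|1|1|1|1|1|1|1|1|1|1|1|1|1|1|1

Each string is two copies of the previous one joined by '|'.
So the next term is two copies of 1|1|1|1|1|1|1|1 with '|' between the halves.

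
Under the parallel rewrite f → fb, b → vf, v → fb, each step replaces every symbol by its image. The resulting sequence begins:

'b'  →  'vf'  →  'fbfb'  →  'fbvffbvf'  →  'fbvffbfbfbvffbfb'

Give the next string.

Replace each of the 16 characters of fbvffbfbfbvffbfb in place — fb vf fb fb fb vf fb vf fb vf fb fb fb vf fb vf — and concatenate.

fbvffbfbfbvffbvffbvffbfbfbvffbvf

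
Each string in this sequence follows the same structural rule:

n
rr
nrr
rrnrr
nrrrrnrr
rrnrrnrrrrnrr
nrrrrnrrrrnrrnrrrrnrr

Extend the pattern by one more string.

This is a Fibonacci-style word recurrence s(k) = s(k−2)·s(k−1): e.g. n·rr = nrr.
The next term joins rrnrrnrrrrnrr and nrrrrnrrrrnrrnrrrrnrr.

rrnrrnrrrrnrrnrrrrnrrrrnrrnrrrrnrr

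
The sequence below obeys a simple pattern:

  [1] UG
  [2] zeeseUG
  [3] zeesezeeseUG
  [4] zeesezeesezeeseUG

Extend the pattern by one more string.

Every step adds zeese at the front: s(k+1) = zeese·s(k).
Applying this once more to zeesezeesezeeseUG:

zeesezeesezeesezeeseUG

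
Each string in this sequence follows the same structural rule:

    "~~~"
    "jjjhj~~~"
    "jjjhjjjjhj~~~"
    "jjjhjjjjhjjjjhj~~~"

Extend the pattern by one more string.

Each term is the previous one with jjjhj prepended.
So the next term is jjjhj·jjjhjjjjhjjjjhj~~~.

jjjhjjjjhjjjjhjjjjhj~~~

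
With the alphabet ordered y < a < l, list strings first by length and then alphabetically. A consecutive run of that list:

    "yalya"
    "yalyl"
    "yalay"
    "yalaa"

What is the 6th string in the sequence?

yally

Stepping forward 2 times from yalaa: yalaa → yalal, then the target.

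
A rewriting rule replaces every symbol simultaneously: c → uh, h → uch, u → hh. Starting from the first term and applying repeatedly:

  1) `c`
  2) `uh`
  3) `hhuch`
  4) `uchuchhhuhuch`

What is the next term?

hhuhuchhhuhuchuchuchhhuchhhuhuch

Replace each of the 13 characters of uchuchhhuhuch in place — hh uh uch hh uh uch uch uch hh uch hh uh uch — and concatenate.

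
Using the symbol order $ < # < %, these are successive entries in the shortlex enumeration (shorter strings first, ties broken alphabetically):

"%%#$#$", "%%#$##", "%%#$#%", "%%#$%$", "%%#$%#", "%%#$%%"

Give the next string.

%%##$$

Find the rightmost character of %%#$%% below %, bump it to the next letter, and reset everything to its right to $.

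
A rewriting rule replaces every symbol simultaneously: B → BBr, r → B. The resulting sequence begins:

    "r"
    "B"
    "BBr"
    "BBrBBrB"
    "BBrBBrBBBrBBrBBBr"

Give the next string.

Replace each of the 17 characters of BBrBBrBBBrBBrBBBr in place — BBr BBr B BBr BBr B BBr BBr BBr B BBr BBr B BBr BBr BBr B — and concatenate.

BBrBBrBBBrBBrBBBrBBrBBrBBBrBBrBBBrBBrBBrB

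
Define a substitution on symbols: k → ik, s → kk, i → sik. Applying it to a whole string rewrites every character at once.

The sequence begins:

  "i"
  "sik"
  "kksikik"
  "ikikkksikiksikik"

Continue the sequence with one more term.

sikiksikikikikkksikiksikikkksikiksikik

Replace each of the 16 characters of ikikkksikiksikik in place — sik ik sik ik ik ik kk sik ik sik ik kk sik ik sik ik — and concatenate.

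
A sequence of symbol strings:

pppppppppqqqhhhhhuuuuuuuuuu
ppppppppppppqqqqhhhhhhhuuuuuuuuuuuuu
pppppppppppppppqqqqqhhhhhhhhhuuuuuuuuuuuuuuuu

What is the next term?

ppppppppppppppppppqqqqqqhhhhhhhhhhhuuuuuuuuuuuuuuuuuuu

Reading off run lengths: p runs 9, 12, 15; q runs 3, 4, 5; h runs 5, 7, 9; u runs 10, 13, 16 — each is linear in n, where the shown terms are n = 3, 4, 5.
At n = 6 the blocks have lengths 18, 6, 11, 19.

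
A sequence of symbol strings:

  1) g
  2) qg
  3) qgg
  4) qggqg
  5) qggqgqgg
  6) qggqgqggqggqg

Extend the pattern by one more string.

qggqgqggqggqgqggqgqgg

This is a Fibonacci-style word recurrence s(k) = s(k−1)·s(k−2): e.g. qg·g = qgg.
So term 7 is qggqgqggqggqg·qggqgqgg.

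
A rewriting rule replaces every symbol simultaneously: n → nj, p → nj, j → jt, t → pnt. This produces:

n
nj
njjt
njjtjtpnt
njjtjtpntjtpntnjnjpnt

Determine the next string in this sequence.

njjtjtpntjtpntnjnjpntjtpntnjnjpntnjjtnjjtnjnjpnt

Applying the rule to each of the 21 symbols of njjtjtpntjtpntnjnjpnt gives the pieces nj jt jt pnt jt pnt nj nj pnt jt pnt nj nj pnt nj jt nj jt nj nj pnt, which concatenate to the answer.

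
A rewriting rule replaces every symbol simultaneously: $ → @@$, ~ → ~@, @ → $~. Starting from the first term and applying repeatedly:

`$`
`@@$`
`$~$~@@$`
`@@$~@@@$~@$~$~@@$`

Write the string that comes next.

Replace each of the 17 characters of @@$~@@@$~@$~$~@@$ in place — $~ $~ @@$ ~@ $~ $~ $~ @@$ ~@ $~ @@$ ~@ @@$ ~@ $~ $~ @@$ — and concatenate.

$~$~@@$~@$~$~$~@@$~@$~@@$~@@@$~@$~$~@@$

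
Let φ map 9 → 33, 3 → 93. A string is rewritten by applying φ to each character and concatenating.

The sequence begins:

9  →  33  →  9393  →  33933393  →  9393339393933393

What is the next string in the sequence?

φ(9393339393933393) expands symbol-by-symbol to 33 93 33 93 93 93 33 93 33 93 33 93 93 93 33 93; joining the 16 pieces gives the next term.

33933393939333933393339393933393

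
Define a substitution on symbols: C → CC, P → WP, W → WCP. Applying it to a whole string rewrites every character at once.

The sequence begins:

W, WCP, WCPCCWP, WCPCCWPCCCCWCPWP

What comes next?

Rewriting the 16 symbols of WCPCCWPCCCCWCPWP one by one yields WCP CC WP CC CC WCP WP CC CC CC CC WCP CC WP WCP WP; concatenated:

WCPCCWPCCCCWCPWPCCCCCCCCWCPCCWPWCPWP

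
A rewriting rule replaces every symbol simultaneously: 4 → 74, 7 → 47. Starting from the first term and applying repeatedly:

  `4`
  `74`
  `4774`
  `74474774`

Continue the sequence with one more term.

4774744774474774

Rewriting each symbol of 74474774: 7→47, 4→74, 4→74, 7→47, 4→74, 7→47, 7→47, 4→74, which concatenates to 47 74 74 47 74 47 47 74.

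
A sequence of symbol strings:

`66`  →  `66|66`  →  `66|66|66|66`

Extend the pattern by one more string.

66|66|66|66|66|66|66|66

Each string is two copies of the previous one joined by '|'.
So the next term is two copies of 66|66|66|66 with '|' between the halves.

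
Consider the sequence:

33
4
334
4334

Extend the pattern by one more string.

From term 3 onward, concatenate the second-to-last term with the last: 33·4 = 334, 4·334 = 4334, …
The next term joins 334 and 4334.

3344334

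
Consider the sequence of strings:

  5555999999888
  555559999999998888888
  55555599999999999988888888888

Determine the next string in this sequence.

5555555999999999999999888888888888888

The n-th term is n+3 5's then 3n+3 9's then 4n-1 8's (n = 1, 2, …).
At n = 4 the blocks have lengths 7, 15, 15.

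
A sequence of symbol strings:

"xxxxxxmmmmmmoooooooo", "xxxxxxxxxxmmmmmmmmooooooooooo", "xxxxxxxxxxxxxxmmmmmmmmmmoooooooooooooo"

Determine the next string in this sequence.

Reading off run lengths: x runs 6, 10, 14; m runs 6, 8, 10; o runs 8, 11, 14 — each is linear in n, where the shown terms are n = 2, 3, 4.
Setting n = 5 gives 18, 12, 17 characters in each block.

xxxxxxxxxxxxxxxxxxmmmmmmmmmmmmooooooooooooooooo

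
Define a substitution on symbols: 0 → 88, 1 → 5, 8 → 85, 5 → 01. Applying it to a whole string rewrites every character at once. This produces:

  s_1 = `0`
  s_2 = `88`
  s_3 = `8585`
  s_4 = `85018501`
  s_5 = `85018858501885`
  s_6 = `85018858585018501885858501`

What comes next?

φ(85018858585018501885858501) expands symbol-by-symbol to 85 01 88 5 85 85 01 85 01 85 01 88 5 85 01 88 5 85 85 01 85 01 85 01 88 5; joining the 26 pieces gives the next term.

850188585850185018501885850188585850185018501885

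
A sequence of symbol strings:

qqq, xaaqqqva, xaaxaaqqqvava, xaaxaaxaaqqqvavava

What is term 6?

xaaxaaxaaxaaxaaqqqvavavavava

s(k+1) = xaa·s(k)·va, so each term gains xaa as a prefix and va as a suffix.
From xaaxaaxaaqqqvavava, 2 further steps: xaaxaaxaaqqqvavava → xaaxaaxaaxaaqqqvavavava → (answer).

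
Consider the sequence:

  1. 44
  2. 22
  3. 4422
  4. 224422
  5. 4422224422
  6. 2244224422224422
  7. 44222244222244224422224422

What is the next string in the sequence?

224422442222442244222244222244224422224422

Each term (from the third on) is the two preceding terms concatenated in order: term 3 = 44·22 = 4422.
So term 8 is 2244224422224422·44222244222244224422224422.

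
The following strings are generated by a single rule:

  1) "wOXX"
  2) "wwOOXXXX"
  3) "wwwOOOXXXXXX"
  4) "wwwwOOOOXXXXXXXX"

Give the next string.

wwwwwOOOOOXXXXXXXXXX

The n-th term is n w's then n O's then 2n X's (n = 1, 2, …).
Setting n = 5 gives 5, 5, 10 characters in each block.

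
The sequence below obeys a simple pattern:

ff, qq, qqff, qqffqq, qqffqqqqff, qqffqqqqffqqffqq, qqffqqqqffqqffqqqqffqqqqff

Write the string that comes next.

Each term (from the third on) is the previous term followed by the one before it: term 3 = qq·ff = qqff.
So term 8 is qqffqqqqffqqffqqqqffqqqqff·qqffqqqqffqqffqq.

qqffqqqqffqqffqqqqffqqqqffqqffqqqqffqqffqq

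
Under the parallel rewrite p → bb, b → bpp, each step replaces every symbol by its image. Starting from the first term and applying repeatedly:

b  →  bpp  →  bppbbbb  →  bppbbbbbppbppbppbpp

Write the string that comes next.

φ(bppbbbbbppbppbppbpp) expands symbol-by-symbol to bpp bb bb bpp bpp bpp bpp bpp bb bb bpp bb bb bpp bb bb bpp bb bb; joining the 19 pieces gives the next term.

bppbbbbbppbppbppbppbppbbbbbppbbbbbppbbbbbppbbbb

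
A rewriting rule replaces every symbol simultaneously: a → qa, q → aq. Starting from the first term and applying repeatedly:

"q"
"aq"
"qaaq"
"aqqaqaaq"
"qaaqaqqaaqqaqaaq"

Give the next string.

φ(qaaqaqqaaqqaqaaq) expands symbol-by-symbol to aq qa qa aq qa aq aq qa qa aq aq qa aq qa qa aq; joining the 16 pieces gives the next term.

aqqaqaaqqaaqaqqaqaaqaqqaaqqaqaaq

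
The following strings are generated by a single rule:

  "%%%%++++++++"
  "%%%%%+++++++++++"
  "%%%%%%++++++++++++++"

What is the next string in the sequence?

Term n consists of n+1 %'s, followed by 3n-1 +'s, where the shown terms are n = 3, 4, 5.
At n = 6 the blocks have lengths 7, 17.

%%%%%%%+++++++++++++++++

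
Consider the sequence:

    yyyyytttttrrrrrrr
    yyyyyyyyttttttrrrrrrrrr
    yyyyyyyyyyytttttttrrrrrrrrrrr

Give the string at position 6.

Term n consists of 3n-1 y's, followed by n+3 t's, followed by 2n+3 r's, where the shown terms are n = 2, 3, 4.
For term 6, n = 7, so the run lengths are 20, 10, 17.

yyyyyyyyyyyyyyyyyyyyttttttttttrrrrrrrrrrrrrrrrr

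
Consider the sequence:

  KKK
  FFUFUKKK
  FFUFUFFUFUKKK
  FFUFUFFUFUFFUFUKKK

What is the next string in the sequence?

The strings grow by a fixed prefix FFUFU each time.
Applying this once more to FFUFUFFUFUFFUFUKKK:

FFUFUFFUFUFFUFUFFUFUKKK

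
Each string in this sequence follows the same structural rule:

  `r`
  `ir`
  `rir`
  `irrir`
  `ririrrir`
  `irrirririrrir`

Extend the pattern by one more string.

ririrririrrirririrrir

From term 3 onward, concatenate the second-to-last term with the last: r·ir = rir, ir·rir = irrir, …
The next term joins ririrrir and irrirririrrir.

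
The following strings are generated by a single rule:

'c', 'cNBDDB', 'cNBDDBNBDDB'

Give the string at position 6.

cNBDDBNBDDBNBDDBNBDDBNBDDB

Every step adds NBDDB to the end: s(k+1) = s(k)·NBDDB.
From cNBDDBNBDDB, 3 further steps: cNBDDBNBDDB → cNBDDBNBDDBNBDDB → cNBDDBNBDDBNBDDBNBDDB → (answer).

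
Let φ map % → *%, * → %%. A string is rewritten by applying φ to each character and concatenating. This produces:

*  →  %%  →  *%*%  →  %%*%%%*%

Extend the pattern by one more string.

Apply φ to %%*%%%*% symbol by symbol: %→*%, %→*%, *→%%, %→*%, %→*%, %→*%, *→%%, %→*%; joined: *% *% %% *% *% *% %% *%.

*%*%%%*%*%*%%%*%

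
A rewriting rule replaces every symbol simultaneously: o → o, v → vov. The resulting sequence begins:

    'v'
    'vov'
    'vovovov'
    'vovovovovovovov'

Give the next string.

vovovovovovovovovovovovovovovov

Applying the rule to each of the 15 symbols of vovovovovovovov gives the pieces vov o vov o vov o vov o vov o vov o vov o vov, which concatenate to the answer.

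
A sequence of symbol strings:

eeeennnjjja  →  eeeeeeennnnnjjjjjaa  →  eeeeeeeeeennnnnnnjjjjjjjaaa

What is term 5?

eeeeeeeeeeeeeeeennnnnnnnnnnjjjjjjjjjjjaaaaa

Each string has the form e^{3n+1} n^{2n+1} j^{2n+1} a^{n} (n = 1, 2, …).
At n = 5 the blocks have lengths 16, 11, 11, 5.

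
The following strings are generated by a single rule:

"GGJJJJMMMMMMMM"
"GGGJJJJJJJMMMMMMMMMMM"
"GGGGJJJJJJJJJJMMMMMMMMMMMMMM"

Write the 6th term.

GGGGGGGJJJJJJJJJJJJJJJJJJJMMMMMMMMMMMMMMMMMMMMMMM

Reading off run lengths: G runs 2, 3, 4; J runs 4, 7, 10; M runs 8, 11, 14 — each is linear in n, where the shown terms are n = 2, 3, 4.
Setting n = 7 gives 7, 19, 23 characters in each block.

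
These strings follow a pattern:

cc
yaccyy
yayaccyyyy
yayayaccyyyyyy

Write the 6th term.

Each term wraps the previous one in ya on the left and yy on the right.
From yayayaccyyyyyy, 2 further steps: yayayaccyyyyyy → yayayayaccyyyyyyyy → (answer).

yayayayayaccyyyyyyyyyy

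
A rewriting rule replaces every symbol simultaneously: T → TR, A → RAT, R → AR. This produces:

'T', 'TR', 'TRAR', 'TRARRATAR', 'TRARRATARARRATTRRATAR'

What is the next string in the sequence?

Applying the rule to each of the 21 symbols of TRARRATARARRATTRRATAR gives the pieces TR AR RAT AR AR RAT TR RAT AR RAT AR AR RAT TR TR AR AR RAT TR RAT AR, which concatenate to the answer.

TRARRATARARRATTRRATARRATARARRATTRTRARARRATTRRATAR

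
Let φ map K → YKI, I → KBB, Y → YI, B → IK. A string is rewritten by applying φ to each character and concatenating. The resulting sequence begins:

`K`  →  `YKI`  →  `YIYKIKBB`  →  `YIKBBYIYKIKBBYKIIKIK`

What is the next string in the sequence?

YIKBBYKIIKIKYIKBBYIYKIKBBYKIIKIKYIYKIKBBKBBYKIKBBYKI

φ(YIKBBYIYKIKBBYKIIKIK) expands symbol-by-symbol to YI KBB YKI IK IK YI KBB YI YKI KBB YKI IK IK YI YKI KBB KBB YKI KBB YKI; joining the 20 pieces gives the next term.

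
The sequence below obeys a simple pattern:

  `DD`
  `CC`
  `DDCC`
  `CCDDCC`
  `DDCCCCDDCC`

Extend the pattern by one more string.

CCDDCCDDCCCCDDCC

From term 3 onward, concatenate the second-to-last term with the last: DD·CC = DDCC, CC·DDCC = CCDDCC, …
So term 6 is CCDDCC·DDCCCCDDCC.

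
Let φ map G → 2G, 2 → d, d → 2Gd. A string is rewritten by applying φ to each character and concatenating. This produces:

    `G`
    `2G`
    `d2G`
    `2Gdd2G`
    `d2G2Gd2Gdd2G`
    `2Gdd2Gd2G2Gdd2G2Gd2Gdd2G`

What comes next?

d2G2Gd2Gdd2G2Gdd2Gd2G2Gd2Gdd2Gd2G2Gdd2G2Gd2Gdd2G

φ(2Gdd2Gd2G2Gdd2G2Gd2Gdd2G) expands symbol-by-symbol to d 2G 2Gd 2Gd d 2G 2Gd d 2G d 2G 2Gd 2Gd d 2G d 2G 2Gd d 2G 2Gd 2Gd d 2G; joining the 24 pieces gives the next term.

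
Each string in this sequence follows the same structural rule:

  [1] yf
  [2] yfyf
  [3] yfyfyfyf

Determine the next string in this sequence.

s(k+1) = s(k)·s(k) — each term doubles the last.
So the next term is two copies of yfyfyfyf.

yfyfyfyfyfyfyfyf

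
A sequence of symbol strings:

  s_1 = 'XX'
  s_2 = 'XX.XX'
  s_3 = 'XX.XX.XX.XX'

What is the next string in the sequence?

XX.XX.XX.XX.XX.XX.XX.XX

s(k+1) = s(k)·.·s(k) — each term doubles the last with '.' between the halves.
One more doubling of XX.XX.XX.XX gives the answer.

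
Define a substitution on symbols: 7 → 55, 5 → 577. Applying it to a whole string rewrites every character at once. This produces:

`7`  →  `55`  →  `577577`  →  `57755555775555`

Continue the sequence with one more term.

57755555775775775775775555577577577577

Replace each of the 14 characters of 57755555775555 in place — 577 55 55 577 577 577 577 577 55 55 577 577 577 577 — and concatenate.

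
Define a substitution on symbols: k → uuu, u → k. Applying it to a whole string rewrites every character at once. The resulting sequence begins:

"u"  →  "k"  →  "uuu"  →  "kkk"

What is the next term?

uuuuuuuuu

Rewriting each symbol of kkk: k→uuu, k→uuu, k→uuu, which concatenates to uuu uuu uuu.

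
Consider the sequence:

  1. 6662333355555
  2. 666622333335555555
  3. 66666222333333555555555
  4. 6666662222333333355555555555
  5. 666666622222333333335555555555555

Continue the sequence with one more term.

66666666222222333333333555555555555555

Term n consists of n+1 6's, followed by n-1 2's, followed by n+2 3's, followed by 2n+1 5's, where the shown terms are n = 2, 3, 4, 5, 6.
Setting n = 7 gives 8, 6, 9, 15 characters in each block.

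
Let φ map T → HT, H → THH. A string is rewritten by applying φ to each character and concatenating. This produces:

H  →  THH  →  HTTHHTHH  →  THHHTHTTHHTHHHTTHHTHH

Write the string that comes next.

HTTHHTHHTHHHTTHHHTHTTHHTHHHTTHHTHHTHHHTHTTHHTHHHTTHHTHH

Replace each of the 21 characters of THHHTHTTHHTHHHTTHHTHH in place — HT THH THH THH HT THH HT HT THH THH HT THH THH THH HT HT THH THH HT THH THH — and concatenate.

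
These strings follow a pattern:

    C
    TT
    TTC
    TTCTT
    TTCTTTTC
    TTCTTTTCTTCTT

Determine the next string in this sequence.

This is a Fibonacci-style word recurrence s(k) = s(k−1)·s(k−2): e.g. TT·C = TTC.
So term 7 is TTCTTTTCTTCTT·TTCTTTTC.

TTCTTTTCTTCTTTTCTTTTC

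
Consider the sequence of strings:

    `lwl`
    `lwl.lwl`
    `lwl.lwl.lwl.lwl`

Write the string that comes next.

lwl.lwl.lwl.lwl.lwl.lwl.lwl.lwl

s(k+1) = s(k)·.·s(k) — each term doubles the last with '.' between the halves.
One more doubling of lwl.lwl.lwl.lwl gives the answer.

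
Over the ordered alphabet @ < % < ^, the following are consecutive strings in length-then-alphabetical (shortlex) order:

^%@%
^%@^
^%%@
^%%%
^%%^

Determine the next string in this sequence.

The successor of ^%%^ increments the rightmost position that isn't already ^ and resets every position after it to @.

^%^@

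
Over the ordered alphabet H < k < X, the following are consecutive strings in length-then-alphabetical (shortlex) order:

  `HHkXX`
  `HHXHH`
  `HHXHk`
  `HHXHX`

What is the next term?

HHXkH

Find the rightmost character of HHXHX below X, bump it to the next letter, and reset everything to its right to H.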